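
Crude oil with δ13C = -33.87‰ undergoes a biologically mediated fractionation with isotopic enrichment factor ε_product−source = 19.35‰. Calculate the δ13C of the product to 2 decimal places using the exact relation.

Exactly, δ_product = (δ_source + 1000)·(ε/1000 + 1) − 1000.
δ_product = (-33.87 + 1000) × (19.35/1000 + 1) − 1000
δ_product = -15.175‰

-15.18‰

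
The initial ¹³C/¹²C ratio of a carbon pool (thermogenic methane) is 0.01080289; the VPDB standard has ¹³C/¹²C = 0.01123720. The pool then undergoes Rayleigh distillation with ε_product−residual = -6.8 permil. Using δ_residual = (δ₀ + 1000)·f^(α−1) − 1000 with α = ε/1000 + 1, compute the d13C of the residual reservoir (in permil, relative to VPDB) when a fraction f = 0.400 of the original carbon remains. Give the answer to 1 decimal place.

δ₀ = (0.01080289/0.01123720 − 1)×1000 = (0.961351 − 1)×1000 = -38.649 permil
α − 1 = ε/1000 = -0.0068
f^(α−1) = 0.400^(-0.0068) = 1.006250
δ_res = (-38.649 + 1000) × 1.006250 − 1000 = 967.359 − 1000 = -32.64 permil

-32.6 permil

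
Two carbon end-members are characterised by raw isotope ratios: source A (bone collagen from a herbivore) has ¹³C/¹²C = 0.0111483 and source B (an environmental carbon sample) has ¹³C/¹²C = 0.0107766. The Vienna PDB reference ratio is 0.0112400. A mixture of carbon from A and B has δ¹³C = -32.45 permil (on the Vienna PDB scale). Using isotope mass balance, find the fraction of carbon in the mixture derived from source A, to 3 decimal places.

0.265

δ_A = (0.0111483/0.0112400 − 1)×1000 = (0.991842 − 1)×1000 = -8.158 permil
δ_B = (0.0107766/0.0112400 − 1)×1000 = (0.958772 − 1)×1000 = -41.228 permil
f_A = (δ_mix − δ_B)/(δ_A − δ_B) = (-32.45 − (-41.228))/(-8.158 − (-41.228))
f_A = 8.778 / 33.069 = 0.2654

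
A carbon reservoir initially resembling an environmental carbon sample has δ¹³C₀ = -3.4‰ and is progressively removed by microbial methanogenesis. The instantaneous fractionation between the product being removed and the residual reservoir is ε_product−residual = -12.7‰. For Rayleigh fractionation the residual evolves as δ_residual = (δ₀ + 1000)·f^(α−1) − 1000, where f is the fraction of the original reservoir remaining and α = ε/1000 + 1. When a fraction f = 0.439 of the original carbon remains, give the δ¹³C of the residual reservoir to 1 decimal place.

Rayleigh residual: δ_res = (δ₀ + 1000)·f^(α−1) − 1000
α = ε/1000 + 1 = 0.98730, so α − 1 = -0.01270
f^(α−1) = 0.439^(-0.01270) = 1.010510
δ_res = (-3.4 + 1000) × 1.010510 − 1000 = 1007.074 − 1000 = 7.07‰

7.1‰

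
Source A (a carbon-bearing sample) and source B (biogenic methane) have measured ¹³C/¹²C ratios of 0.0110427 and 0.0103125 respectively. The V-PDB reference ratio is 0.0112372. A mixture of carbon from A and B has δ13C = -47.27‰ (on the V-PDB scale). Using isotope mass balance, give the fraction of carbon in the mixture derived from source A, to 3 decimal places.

δ_A = (0.0110427/0.0112372 − 1)×1000 = (0.982691 − 1)×1000 = -17.309‰
δ_B = (0.0103125/0.0112372 − 1)×1000 = (0.917711 − 1)×1000 = -82.289‰
f_A = (δ_mix − δ_B)/(δ_A − δ_B) = (-47.27 − (-82.289))/(-17.309 − (-82.289))
f_A = 35.019 / 64.981 = 0.5389

0.539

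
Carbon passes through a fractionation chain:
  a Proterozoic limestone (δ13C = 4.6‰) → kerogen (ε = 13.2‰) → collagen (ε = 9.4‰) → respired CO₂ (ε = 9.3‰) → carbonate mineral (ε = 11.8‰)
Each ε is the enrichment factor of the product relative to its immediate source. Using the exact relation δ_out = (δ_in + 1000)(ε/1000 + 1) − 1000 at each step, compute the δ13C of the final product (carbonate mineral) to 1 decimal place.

49.2‰

step 1: δ = (4.60 + 1000)·(13.2/1000 + 1) − 1000 = 17.86‰
step 2: δ = (17.86 + 1000)·(9.4/1000 + 1) − 1000 = 27.43‰
step 3: δ = (27.43 + 1000)·(9.3/1000 + 1) − 1000 = 36.98‰
step 4: δ = (36.98 + 1000)·(11.8/1000 + 1) − 1000 = 49.22‰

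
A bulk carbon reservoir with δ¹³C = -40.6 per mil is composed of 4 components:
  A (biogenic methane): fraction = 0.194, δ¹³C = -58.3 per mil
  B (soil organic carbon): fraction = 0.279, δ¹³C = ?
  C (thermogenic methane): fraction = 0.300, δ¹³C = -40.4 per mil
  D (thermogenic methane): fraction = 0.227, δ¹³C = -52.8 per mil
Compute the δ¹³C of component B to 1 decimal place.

Isotope mass balance: δ_bulk = Σ fᵢ·δᵢ.
-40.6 = 0.194×(-58.3) + 0.279×δ_B + 0.300×(-40.4) + 0.227×(-52.8)
0.279·δ_B = -40.6 − (-35.416) = -5.184
δ_B = -5.184 / 0.279 = -18.58 per mil

-18.6 per mil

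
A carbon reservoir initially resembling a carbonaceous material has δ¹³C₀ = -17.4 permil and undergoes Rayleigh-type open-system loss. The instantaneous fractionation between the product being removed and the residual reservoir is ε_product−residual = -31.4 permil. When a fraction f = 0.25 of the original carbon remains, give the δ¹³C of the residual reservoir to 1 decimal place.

Rayleigh residual: δ_res = (δ₀ + 1000)·f^(α−1) − 1000
α = ε/1000 + 1 = 0.96860, so α − 1 = -0.03140
f^(α−1) = 0.25^(-0.03140) = 1.044491
δ_res = (-17.4 + 1000) × 1.044491 − 1000 = 1026.317 − 1000 = 26.32 permil

26.3 permil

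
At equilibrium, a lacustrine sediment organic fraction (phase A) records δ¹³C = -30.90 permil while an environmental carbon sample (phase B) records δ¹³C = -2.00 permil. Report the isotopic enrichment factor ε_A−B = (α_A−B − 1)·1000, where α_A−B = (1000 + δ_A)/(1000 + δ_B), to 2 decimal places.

α_A−B = (1000 + -30.90) / (1000 + -2.00) = 969.10 / 998.00 = 0.971042
ε_A−B = (0.971042 − 1) × 1000 = -28.958 permil
(The approximation ε ≈ δ_A − δ_B would give -28.90 permil.)

-28.96 permil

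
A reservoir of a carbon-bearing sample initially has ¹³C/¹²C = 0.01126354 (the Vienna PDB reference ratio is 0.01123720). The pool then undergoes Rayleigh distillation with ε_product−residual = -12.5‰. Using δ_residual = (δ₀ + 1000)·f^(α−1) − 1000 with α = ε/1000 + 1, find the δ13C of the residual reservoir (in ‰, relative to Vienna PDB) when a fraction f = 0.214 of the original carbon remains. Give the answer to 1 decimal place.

21.8‰

δ₀ = (0.01126354/0.01123720 − 1)×1000 = (1.002344 − 1)×1000 = 2.344‰
α − 1 = ε/1000 = -0.0125
f^(α−1) = 0.214^(-0.0125) = 1.019459
δ_res = (2.344 + 1000) × 1.019459 − 1000 = 1021.849 − 1000 = 21.85‰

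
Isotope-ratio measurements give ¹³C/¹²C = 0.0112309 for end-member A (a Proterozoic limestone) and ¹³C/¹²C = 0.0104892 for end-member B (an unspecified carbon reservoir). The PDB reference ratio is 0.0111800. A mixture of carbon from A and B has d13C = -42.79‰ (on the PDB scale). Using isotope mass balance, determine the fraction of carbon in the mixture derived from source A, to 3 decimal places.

0.286

δ_A = (0.0112309/0.0111800 − 1)×1000 = (1.004553 − 1)×1000 = 4.553‰
δ_B = (0.0104892/0.0111800 − 1)×1000 = (0.938211 − 1)×1000 = -61.789‰
f_A = (δ_mix − δ_B)/(δ_A − δ_B) = (-42.79 − (-61.789))/(4.553 − (-61.789))
f_A = 18.999 / 66.342 = 0.2864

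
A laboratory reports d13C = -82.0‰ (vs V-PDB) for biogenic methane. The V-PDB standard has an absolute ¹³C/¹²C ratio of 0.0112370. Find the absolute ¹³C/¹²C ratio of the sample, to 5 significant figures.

0.010316

R_sample = R_standard × (d13C/1000 + 1)
R_sample = 0.0112370 × (-82.0/1000 + 1) = 0.0112370 × 0.918000
R_sample = 0.0103156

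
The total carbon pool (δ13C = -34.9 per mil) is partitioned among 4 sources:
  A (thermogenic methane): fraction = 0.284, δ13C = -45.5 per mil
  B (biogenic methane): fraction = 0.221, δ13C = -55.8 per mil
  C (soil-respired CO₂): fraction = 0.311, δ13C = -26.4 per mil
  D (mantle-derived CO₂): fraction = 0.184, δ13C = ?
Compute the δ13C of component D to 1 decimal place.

-7.8 per mil

Isotope mass balance: δ_bulk = Σ fᵢ·δᵢ.
-34.9 = 0.284×(-45.5) + 0.221×(-55.8) + 0.311×(-26.4) + 0.184×δ_D
0.184·δ_D = -34.9 − (-33.464) = -1.436
δ_D = -1.436 / 0.184 = -7.80 per mil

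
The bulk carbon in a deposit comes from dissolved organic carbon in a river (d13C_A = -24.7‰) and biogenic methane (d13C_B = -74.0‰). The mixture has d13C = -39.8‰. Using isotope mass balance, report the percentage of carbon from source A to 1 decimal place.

69.4%

δ_mix = f_A·δ_A + (1 − f_A)·δ_B  ⇒  f_A = (δ_mix − δ_B)/(δ_A − δ_B)
f_A = (-39.8 − (-74.0)) / (-24.7 − (-74.0))
f_A = 34.2 / 49.3 = 0.6937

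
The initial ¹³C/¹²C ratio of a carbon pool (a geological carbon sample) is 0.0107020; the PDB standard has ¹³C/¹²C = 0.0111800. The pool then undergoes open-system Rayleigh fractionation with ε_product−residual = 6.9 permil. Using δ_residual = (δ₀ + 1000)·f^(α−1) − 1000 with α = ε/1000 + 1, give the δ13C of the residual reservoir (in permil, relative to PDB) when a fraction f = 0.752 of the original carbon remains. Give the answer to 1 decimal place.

δ₀ = (0.0107020/0.0111800 − 1)×1000 = (0.957245 − 1)×1000 = -42.755 permil
α − 1 = ε/1000 = 0.0069
f^(α−1) = 0.752^(0.0069) = 0.998035
δ_res = (-42.755 + 1000) × 0.998035 − 1000 = 955.364 − 1000 = -44.64 permil

-44.6 permil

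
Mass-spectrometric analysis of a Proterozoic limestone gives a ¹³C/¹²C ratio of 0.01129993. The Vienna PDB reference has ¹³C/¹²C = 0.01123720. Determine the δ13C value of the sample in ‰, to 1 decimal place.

δ13C = (R_sample / R_standard − 1) × 1000
R_sample / R_standard = 0.01129993 / 0.01123720 = 1.005582
δ13C = (1.005582 − 1) × 1000 = 5.58‰

5.6‰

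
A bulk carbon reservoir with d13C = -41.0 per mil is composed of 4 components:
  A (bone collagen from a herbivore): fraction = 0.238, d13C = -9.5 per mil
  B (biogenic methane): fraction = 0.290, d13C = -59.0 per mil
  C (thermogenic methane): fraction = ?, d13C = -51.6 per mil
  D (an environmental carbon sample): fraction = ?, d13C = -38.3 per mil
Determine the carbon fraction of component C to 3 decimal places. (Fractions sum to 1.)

Let f_C and f_D be the unknown fractions; fractions sum to 1 so f_C + f_D = 0.472.
Mass balance: Σ fᵢ·δᵢ = δ_bulk ⇒ f_C·(-51.6) + f_D·(-38.3) = -41.0 − (-19.371) = -21.629
Substitute f_D = 0.472 − f_C:
f_C·(-51.6 − -38.3) = -21.629 − 0.472×(-38.3) = -3.551
f_C = -3.551 / -13.3 = 0.2670

0.267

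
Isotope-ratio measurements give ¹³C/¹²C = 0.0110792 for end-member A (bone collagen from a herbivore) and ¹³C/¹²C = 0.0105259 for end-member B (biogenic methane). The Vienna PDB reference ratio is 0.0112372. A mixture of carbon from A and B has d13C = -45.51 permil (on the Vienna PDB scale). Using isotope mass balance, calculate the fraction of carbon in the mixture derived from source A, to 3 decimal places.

0.361

δ_A = (0.0110792/0.0112372 − 1)×1000 = (0.985940 − 1)×1000 = -14.060 permil
δ_B = (0.0105259/0.0112372 − 1)×1000 = (0.936701 − 1)×1000 = -63.299 permil
f_A = (δ_mix − δ_B)/(δ_A − δ_B) = (-45.51 − (-63.299))/(-14.060 − (-63.299))
f_A = 17.789 / 49.238 = 0.3613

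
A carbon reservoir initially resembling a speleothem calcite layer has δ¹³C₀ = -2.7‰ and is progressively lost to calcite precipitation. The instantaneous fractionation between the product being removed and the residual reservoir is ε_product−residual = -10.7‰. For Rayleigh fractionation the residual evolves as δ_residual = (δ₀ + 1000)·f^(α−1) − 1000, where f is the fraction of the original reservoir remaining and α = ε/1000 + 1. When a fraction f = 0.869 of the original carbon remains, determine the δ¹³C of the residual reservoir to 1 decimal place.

-1.2‰

Rayleigh residual: δ_res = (δ₀ + 1000)·f^(α−1) − 1000
α = ε/1000 + 1 = 0.98930, so α − 1 = -0.01070
f^(α−1) = 0.869^(-0.01070) = 1.001504
δ_res = (-2.7 + 1000) × 1.001504 − 1000 = 998.799 − 1000 = -1.20‰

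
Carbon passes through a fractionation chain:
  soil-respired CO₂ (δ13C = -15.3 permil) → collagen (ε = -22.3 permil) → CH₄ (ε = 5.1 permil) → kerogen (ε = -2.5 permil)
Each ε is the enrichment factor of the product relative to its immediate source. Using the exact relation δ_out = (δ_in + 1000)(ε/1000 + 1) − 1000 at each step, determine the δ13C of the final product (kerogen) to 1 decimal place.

-34.8 permil

step 1: δ = (-15.30 + 1000)·(-22.3/1000 + 1) − 1000 = -37.26 permil
step 2: δ = (-37.26 + 1000)·(5.1/1000 + 1) − 1000 = -32.35 permil
step 3: δ = (-32.35 + 1000)·(-2.5/1000 + 1) − 1000 = -34.77 permil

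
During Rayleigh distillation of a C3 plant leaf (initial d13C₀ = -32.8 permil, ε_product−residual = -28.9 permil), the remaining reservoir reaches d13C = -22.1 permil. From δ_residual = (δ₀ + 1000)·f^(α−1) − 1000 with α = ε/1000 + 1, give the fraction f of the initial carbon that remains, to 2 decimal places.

0.68

α − 1 = ε/1000 = -0.0289
(δ_res + 1000)/(δ₀ + 1000) = (-22.1 + 1000)/(-32.8 + 1000) = 977.9/967.2 = 1.011063
f = 1.011063^(1/-0.0289) = exp(ln(1.011063)/-0.0289) = exp(0.01100/-0.0289)
f = exp(-0.3807) = 0.6834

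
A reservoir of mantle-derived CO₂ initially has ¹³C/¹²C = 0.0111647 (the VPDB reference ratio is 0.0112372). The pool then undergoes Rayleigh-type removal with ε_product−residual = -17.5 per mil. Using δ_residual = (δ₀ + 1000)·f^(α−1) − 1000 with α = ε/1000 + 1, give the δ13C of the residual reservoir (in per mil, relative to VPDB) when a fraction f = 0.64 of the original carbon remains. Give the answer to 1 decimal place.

δ₀ = (0.0111647/0.0112372 − 1)×1000 = (0.993548 − 1)×1000 = -6.452 per mil
α − 1 = ε/1000 = -0.0175
f^(α−1) = 0.64^(-0.0175) = 1.007841
δ_res = (-6.452 + 1000) × 1.007841 − 1000 = 1001.338 − 1000 = 1.34 per mil

1.3 per mil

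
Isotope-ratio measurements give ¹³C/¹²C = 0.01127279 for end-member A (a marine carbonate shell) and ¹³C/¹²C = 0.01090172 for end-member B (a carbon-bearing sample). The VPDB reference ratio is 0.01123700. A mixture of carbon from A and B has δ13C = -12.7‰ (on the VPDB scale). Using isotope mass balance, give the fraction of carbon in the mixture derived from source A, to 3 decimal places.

δ_A = (0.01127279/0.01123700 − 1)×1000 = (1.003185 − 1)×1000 = 3.185‰
δ_B = (0.01090172/0.01123700 − 1)×1000 = (0.970163 − 1)×1000 = -29.837‰
f_A = (δ_mix − δ_B)/(δ_A − δ_B) = (-12.7 − (-29.837))/(3.185 − (-29.837))
f_A = 17.137 / 33.022 = 0.5190

0.519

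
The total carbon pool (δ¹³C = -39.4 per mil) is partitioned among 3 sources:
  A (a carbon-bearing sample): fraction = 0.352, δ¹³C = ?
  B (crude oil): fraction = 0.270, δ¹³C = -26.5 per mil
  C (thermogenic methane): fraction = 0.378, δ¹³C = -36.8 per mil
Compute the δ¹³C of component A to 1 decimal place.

Isotope mass balance: δ_bulk = Σ fᵢ·δᵢ.
-39.4 = 0.352×δ_A + 0.270×(-26.5) + 0.378×(-36.8)
0.352·δ_A = -39.4 − (-21.065) = -18.335
δ_A = -18.335 / 0.352 = -52.09 per mil

-52.1 per mil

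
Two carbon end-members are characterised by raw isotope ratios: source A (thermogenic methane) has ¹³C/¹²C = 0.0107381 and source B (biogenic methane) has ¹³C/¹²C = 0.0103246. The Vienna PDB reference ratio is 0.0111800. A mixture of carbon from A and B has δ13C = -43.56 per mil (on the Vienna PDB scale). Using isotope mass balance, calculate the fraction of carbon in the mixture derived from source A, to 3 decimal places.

δ_A = (0.0107381/0.0111800 − 1)×1000 = (0.960474 − 1)×1000 = -39.526 per mil
δ_B = (0.0103246/0.0111800 − 1)×1000 = (0.923488 − 1)×1000 = -76.512 per mil
f_A = (δ_mix − δ_B)/(δ_A − δ_B) = (-43.56 − (-76.512))/(-39.526 − (-76.512))
f_A = 32.952 / 36.986 = 0.8909

0.891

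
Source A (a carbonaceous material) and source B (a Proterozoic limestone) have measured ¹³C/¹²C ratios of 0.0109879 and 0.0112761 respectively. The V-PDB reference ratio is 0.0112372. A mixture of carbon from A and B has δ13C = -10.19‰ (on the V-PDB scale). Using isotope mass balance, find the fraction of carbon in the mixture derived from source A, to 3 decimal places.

δ_A = (0.0109879/0.0112372 − 1)×1000 = (0.977815 − 1)×1000 = -22.185‰
δ_B = (0.0112761/0.0112372 − 1)×1000 = (1.003462 − 1)×1000 = 3.462‰
f_A = (δ_mix − δ_B)/(δ_A − δ_B) = (-10.19 − (3.462))/(-22.185 − (3.462))
f_A = -13.652 / -25.647 = 0.5323

0.532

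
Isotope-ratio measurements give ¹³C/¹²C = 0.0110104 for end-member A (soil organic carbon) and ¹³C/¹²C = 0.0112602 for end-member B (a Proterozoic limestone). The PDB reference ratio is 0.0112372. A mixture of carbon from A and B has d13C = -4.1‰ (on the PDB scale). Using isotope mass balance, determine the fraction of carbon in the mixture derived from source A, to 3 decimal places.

0.277

δ_A = (0.0110104/0.0112372 − 1)×1000 = (0.979817 − 1)×1000 = -20.183‰
δ_B = (0.0112602/0.0112372 − 1)×1000 = (1.002047 − 1)×1000 = 2.047‰
f_A = (δ_mix − δ_B)/(δ_A − δ_B) = (-4.1 − (2.047))/(-20.183 − (2.047))
f_A = -6.147 / -22.230 = 0.2765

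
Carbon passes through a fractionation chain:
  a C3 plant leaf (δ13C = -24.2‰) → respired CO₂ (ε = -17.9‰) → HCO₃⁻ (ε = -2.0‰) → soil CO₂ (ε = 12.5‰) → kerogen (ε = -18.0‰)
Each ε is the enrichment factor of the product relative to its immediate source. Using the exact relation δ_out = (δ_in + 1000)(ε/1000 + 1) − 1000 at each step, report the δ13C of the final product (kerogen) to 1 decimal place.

step 1: δ = (-24.20 + 1000)·(-17.9/1000 + 1) − 1000 = -41.67‰
step 2: δ = (-41.67 + 1000)·(-2.0/1000 + 1) − 1000 = -43.58‰
step 3: δ = (-43.58 + 1000)·(12.5/1000 + 1) − 1000 = -31.63‰
step 4: δ = (-31.63 + 1000)·(-18.0/1000 + 1) − 1000 = -49.06‰

-49.1‰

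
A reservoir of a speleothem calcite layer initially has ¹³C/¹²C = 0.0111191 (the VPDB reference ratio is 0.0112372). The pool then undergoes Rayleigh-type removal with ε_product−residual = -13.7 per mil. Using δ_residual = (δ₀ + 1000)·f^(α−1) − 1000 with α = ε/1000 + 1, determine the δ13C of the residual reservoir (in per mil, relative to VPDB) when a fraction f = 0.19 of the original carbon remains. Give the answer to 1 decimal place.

δ₀ = (0.0111191/0.0112372 − 1)×1000 = (0.989490 − 1)×1000 = -10.510 per mil
α − 1 = ε/1000 = -0.0137
f^(α−1) = 0.19^(-0.0137) = 1.023013
δ_res = (-10.510 + 1000) × 1.023013 − 1000 = 1012.261 − 1000 = 12.26 per mil

12.3 per mil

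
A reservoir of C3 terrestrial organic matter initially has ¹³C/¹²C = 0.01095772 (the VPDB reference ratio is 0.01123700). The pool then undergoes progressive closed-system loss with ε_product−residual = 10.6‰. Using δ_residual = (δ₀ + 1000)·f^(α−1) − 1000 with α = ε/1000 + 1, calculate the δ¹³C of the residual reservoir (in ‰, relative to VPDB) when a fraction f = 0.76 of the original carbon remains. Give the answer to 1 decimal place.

δ₀ = (0.01095772/0.01123700 − 1)×1000 = (0.975146 − 1)×1000 = -24.854‰
α − 1 = ε/1000 = 0.0106
f^(α−1) = 0.76^(0.0106) = 0.997095
δ_res = (-24.854 + 1000) × 0.997095 − 1000 = 972.314 − 1000 = -27.69‰

-27.7‰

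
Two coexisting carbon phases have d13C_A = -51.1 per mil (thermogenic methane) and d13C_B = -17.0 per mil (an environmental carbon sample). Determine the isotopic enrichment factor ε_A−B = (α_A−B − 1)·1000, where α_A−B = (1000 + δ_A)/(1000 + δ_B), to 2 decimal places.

α_A−B = (1000 + -51.1) / (1000 + -17.0) = 948.9 / 983.0 = 0.965310
ε_A−B = (0.965310 − 1) × 1000 = -34.690 per mil
(The approximation ε ≈ δ_A − δ_B would give -34.1 per mil.)

-34.69 per mil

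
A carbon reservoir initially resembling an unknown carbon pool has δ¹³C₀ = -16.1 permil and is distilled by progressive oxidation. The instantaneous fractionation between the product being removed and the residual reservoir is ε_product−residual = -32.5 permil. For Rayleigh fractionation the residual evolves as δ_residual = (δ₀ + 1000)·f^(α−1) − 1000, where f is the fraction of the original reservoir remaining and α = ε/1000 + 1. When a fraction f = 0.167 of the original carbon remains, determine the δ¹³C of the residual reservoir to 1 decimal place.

Rayleigh residual: δ_res = (δ₀ + 1000)·f^(α−1) − 1000
α = ε/1000 + 1 = 0.96750, so α − 1 = -0.03250
f^(α−1) = 0.167^(-0.03250) = 1.059892
δ_res = (-16.1 + 1000) × 1.059892 − 1000 = 1042.828 − 1000 = 42.83 permil

42.8 permil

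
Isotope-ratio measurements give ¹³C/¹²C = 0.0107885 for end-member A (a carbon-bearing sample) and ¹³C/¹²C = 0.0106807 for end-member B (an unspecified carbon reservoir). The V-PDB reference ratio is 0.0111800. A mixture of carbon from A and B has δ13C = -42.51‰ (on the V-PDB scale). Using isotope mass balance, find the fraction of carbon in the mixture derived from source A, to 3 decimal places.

0.223

δ_A = (0.0107885/0.0111800 − 1)×1000 = (0.964982 − 1)×1000 = -35.018‰
δ_B = (0.0106807/0.0111800 − 1)×1000 = (0.955340 − 1)×1000 = -44.660‰
f_A = (δ_mix − δ_B)/(δ_A − δ_B) = (-42.51 − (-44.660))/(-35.018 − (-44.660))
f_A = 2.150 / 9.642 = 0.2230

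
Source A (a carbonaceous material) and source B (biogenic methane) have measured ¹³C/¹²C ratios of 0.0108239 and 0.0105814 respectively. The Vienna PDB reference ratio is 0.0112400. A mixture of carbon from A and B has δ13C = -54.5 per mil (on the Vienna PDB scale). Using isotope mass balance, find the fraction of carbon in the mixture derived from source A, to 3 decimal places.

δ_A = (0.0108239/0.0112400 − 1)×1000 = (0.962980 − 1)×1000 = -37.020 per mil
δ_B = (0.0105814/0.0112400 − 1)×1000 = (0.941406 − 1)×1000 = -58.594 per mil
f_A = (δ_mix − δ_B)/(δ_A − δ_B) = (-54.5 − (-58.594))/(-37.020 − (-58.594))
f_A = 4.094 / 21.575 = 0.1898

0.190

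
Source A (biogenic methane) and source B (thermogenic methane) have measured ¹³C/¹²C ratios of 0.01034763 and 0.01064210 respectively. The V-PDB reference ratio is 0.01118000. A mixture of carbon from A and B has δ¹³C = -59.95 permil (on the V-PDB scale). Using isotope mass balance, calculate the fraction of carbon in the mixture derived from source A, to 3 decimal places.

δ_A = (0.01034763/0.01118000 − 1)×1000 = (0.925548 − 1)×1000 = -74.452 permil
δ_B = (0.01064210/0.01118000 − 1)×1000 = (0.951887 − 1)×1000 = -48.113 permil
f_A = (δ_mix − δ_B)/(δ_A − δ_B) = (-59.95 − (-48.113))/(-74.452 − (-48.113))
f_A = -11.837 / -26.339 = 0.4494

0.449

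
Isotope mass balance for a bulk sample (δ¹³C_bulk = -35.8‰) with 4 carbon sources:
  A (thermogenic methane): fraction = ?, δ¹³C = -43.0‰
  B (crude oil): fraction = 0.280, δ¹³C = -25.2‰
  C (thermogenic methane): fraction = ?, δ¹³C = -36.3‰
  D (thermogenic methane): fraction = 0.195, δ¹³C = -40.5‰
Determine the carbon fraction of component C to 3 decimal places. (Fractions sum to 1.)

0.258

Let f_C and f_A be the unknown fractions; fractions sum to 1 so f_C + f_A = 0.525.
Mass balance: Σ fᵢ·δᵢ = δ_bulk ⇒ f_C·(-36.3) + f_A·(-43.0) = -35.8 − (-14.954) = -20.846
Substitute f_A = 0.525 − f_C:
f_C·(-36.3 − -43.0) = -20.846 − 0.525×(-43.0) = 1.729
f_C = 1.729 / 6.7 = 0.2580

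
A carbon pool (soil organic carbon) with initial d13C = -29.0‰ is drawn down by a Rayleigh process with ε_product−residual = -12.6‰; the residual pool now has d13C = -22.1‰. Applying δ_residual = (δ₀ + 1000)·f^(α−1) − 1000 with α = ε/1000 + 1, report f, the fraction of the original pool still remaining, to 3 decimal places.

0.570

α − 1 = ε/1000 = -0.0126
(δ_res + 1000)/(δ₀ + 1000) = (-22.1 + 1000)/(-29.0 + 1000) = 977.9/971.0 = 1.007106
f = 1.007106^(1/-0.0126) = exp(ln(1.007106)/-0.0126) = exp(0.00708/-0.0126)
f = exp(-0.5620) = 0.5701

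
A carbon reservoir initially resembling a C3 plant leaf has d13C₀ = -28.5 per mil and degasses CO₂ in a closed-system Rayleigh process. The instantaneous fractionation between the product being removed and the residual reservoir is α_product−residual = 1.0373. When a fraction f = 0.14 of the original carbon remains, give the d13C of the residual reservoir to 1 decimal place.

-97.2 per mil

Rayleigh residual: δ_res = (δ₀ + 1000)·f^(α−1) − 1000
α − 1 = 0.03730
f^(α−1) = 0.14^(0.03730) = 0.929289
δ_res = (-28.5 + 1000) × 0.929289 − 1000 = 902.804 − 1000 = -97.20 per mil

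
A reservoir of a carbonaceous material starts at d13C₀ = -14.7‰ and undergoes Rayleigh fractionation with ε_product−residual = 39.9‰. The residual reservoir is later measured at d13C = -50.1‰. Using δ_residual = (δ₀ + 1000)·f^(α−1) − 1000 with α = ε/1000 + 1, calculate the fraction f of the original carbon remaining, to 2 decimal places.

0.40

α − 1 = ε/1000 = 0.0399
(δ_res + 1000)/(δ₀ + 1000) = (-50.1 + 1000)/(-14.7 + 1000) = 949.9/985.3 = 0.964072
f = 0.964072^(1/0.0399) = exp(ln(0.964072)/0.0399) = exp(-0.03659/0.0399)
f = exp(-0.9170) = 0.3997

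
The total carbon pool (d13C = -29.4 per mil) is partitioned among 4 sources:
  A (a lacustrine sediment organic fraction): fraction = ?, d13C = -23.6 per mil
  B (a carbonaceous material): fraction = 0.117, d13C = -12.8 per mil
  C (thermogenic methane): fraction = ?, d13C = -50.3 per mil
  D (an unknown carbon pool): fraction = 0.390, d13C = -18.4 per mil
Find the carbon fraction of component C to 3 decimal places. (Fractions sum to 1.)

0.341

Let f_C and f_A be the unknown fractions; fractions sum to 1 so f_C + f_A = 0.493.
Mass balance: Σ fᵢ·δᵢ = δ_bulk ⇒ f_C·(-50.3) + f_A·(-23.6) = -29.4 − (-8.674) = -20.726
Substitute f_A = 0.493 − f_C:
f_C·(-50.3 − -23.6) = -20.726 − 0.493×(-23.6) = -9.092
f_C = -9.092 / -26.7 = 0.3405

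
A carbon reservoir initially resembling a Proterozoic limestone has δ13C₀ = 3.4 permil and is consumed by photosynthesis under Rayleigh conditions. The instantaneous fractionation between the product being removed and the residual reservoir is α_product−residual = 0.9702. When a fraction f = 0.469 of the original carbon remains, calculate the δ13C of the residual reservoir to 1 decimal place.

26.3 permil

Rayleigh residual: δ_res = (δ₀ + 1000)·f^(α−1) − 1000
α − 1 = -0.02980
f^(α−1) = 0.469^(-0.02980) = 1.022820
δ_res = (3.4 + 1000) × 1.022820 − 1000 = 1026.297 − 1000 = 26.30 permil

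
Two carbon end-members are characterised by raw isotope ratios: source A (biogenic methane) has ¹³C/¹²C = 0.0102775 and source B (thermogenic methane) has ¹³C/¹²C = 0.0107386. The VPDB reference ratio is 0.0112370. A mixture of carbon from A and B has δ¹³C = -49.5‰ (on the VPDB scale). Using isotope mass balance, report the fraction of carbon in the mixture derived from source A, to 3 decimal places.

0.125

δ_A = (0.0102775/0.0112370 − 1)×1000 = (0.914612 − 1)×1000 = -85.388‰
δ_B = (0.0107386/0.0112370 − 1)×1000 = (0.955647 − 1)×1000 = -44.353‰
f_A = (δ_mix − δ_B)/(δ_A − δ_B) = (-49.5 − (-44.353))/(-85.388 − (-44.353))
f_A = -5.147 / -41.034 = 0.1254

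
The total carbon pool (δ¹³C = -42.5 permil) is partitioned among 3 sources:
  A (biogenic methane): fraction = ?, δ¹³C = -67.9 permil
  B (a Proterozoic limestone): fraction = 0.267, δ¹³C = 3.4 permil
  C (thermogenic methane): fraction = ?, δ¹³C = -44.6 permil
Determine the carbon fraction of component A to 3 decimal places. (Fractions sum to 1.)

0.460

Let f_A and f_C be the unknown fractions; fractions sum to 1 so f_A + f_C = 0.733.
Mass balance: Σ fᵢ·δᵢ = δ_bulk ⇒ f_A·(-67.9) + f_C·(-44.6) = -42.5 − (0.908) = -43.408
Substitute f_C = 0.733 − f_A:
f_A·(-67.9 − -44.6) = -43.408 − 0.733×(-44.6) = -10.716
f_A = -10.716 / -23.3 = 0.4599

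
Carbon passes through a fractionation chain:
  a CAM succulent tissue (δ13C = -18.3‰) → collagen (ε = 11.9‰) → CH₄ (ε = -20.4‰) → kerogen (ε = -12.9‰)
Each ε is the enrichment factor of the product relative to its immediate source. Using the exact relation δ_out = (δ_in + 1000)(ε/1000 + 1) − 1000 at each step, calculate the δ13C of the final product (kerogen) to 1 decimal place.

-39.4‰

step 1: δ = (-18.30 + 1000)·(11.9/1000 + 1) − 1000 = -6.62‰
step 2: δ = (-6.62 + 1000)·(-20.4/1000 + 1) − 1000 = -26.88‰
step 3: δ = (-26.88 + 1000)·(-12.9/1000 + 1) − 1000 = -39.44‰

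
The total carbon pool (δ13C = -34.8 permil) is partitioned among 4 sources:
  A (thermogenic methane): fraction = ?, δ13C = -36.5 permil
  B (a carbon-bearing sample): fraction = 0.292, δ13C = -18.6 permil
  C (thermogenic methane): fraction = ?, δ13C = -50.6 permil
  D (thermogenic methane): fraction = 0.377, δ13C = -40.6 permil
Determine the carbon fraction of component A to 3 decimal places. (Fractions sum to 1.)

Let f_A and f_C be the unknown fractions; fractions sum to 1 so f_A + f_C = 0.331.
Mass balance: Σ fᵢ·δᵢ = δ_bulk ⇒ f_A·(-36.5) + f_C·(-50.6) = -34.8 − (-20.737) = -14.063
Substitute f_C = 0.331 − f_A:
f_A·(-36.5 − -50.6) = -14.063 − 0.331×(-50.6) = 2.686
f_A = 2.686 / 14.1 = 0.1905

0.190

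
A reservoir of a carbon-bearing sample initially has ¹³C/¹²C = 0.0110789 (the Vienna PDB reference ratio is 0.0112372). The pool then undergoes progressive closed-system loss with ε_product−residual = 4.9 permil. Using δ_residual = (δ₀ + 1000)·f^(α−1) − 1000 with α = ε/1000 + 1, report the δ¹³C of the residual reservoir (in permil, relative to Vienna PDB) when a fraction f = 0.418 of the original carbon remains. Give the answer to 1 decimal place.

δ₀ = (0.0110789/0.0112372 − 1)×1000 = (0.985913 − 1)×1000 = -14.087 permil
α − 1 = ε/1000 = 0.0049
f^(α−1) = 0.418^(0.0049) = 0.995735
δ_res = (-14.087 + 1000) × 0.995735 − 1000 = 981.708 − 1000 = -18.29 permil

-18.3 permil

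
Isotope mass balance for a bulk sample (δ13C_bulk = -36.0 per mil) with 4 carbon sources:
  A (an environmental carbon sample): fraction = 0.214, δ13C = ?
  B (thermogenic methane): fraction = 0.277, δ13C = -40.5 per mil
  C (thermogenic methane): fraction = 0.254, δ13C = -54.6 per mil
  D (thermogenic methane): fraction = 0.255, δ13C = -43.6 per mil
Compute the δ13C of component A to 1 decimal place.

Isotope mass balance: δ_bulk = Σ fᵢ·δᵢ.
-36.0 = 0.214×δ_A + 0.277×(-40.5) + 0.254×(-54.6) + 0.255×(-43.6)
0.214·δ_A = -36.0 − (-36.205) = 0.205
δ_A = 0.205 / 0.214 = 0.96 per mil

1.0 per mil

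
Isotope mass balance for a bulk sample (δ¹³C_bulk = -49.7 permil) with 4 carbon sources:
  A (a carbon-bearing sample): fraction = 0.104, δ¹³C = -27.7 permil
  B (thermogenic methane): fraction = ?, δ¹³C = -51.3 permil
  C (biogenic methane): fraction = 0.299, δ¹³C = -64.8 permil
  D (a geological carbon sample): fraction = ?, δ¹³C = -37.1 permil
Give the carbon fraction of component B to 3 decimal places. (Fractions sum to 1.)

0.373

Let f_B and f_D be the unknown fractions; fractions sum to 1 so f_B + f_D = 0.597.
Mass balance: Σ fᵢ·δᵢ = δ_bulk ⇒ f_B·(-51.3) + f_D·(-37.1) = -49.7 − (-22.256) = -27.444
Substitute f_D = 0.597 − f_B:
f_B·(-51.3 − -37.1) = -27.444 − 0.597×(-37.1) = -5.295
f_B = -5.295 / -14.2 = 0.3729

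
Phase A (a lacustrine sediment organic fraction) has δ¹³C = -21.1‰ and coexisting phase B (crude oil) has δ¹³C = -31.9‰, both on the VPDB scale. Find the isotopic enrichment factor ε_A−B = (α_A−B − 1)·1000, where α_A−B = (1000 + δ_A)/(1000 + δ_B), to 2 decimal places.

11.16‰

α_A−B = (1000 + -21.1) / (1000 + -31.9) = 978.9 / 968.1 = 1.011156
ε_A−B = (1.011156 − 1) × 1000 = 11.156‰
(The approximation ε ≈ δ_A − δ_B would give 10.8‰.)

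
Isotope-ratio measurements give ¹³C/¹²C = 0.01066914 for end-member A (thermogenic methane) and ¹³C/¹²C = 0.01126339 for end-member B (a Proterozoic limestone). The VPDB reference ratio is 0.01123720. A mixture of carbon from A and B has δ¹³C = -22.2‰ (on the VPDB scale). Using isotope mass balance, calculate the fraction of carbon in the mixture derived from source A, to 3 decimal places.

0.464

δ_A = (0.01066914/0.01123720 − 1)×1000 = (0.949448 − 1)×1000 = -50.552‰
δ_B = (0.01126339/0.01123720 − 1)×1000 = (1.002331 − 1)×1000 = 2.331‰
f_A = (δ_mix − δ_B)/(δ_A − δ_B) = (-22.2 − (2.331))/(-50.552 − (2.331))
f_A = -24.531 / -52.882 = 0.4639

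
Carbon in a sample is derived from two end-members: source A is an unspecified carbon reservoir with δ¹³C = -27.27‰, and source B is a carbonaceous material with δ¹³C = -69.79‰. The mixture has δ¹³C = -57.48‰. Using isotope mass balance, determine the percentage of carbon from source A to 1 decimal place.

δ_mix = f_A·δ_A + (1 − f_A)·δ_B  ⇒  f_A = (δ_mix − δ_B)/(δ_A − δ_B)
f_A = (-57.48 − (-69.79)) / (-27.27 − (-69.79))
f_A = 12.31 / 42.52 = 0.2895

29.0%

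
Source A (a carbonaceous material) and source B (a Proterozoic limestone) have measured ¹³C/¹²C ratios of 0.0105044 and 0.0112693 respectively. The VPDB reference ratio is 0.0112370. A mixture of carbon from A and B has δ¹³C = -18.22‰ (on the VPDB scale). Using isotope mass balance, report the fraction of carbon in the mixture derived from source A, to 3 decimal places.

δ_A = (0.0105044/0.0112370 − 1)×1000 = (0.934805 − 1)×1000 = -65.195‰
δ_B = (0.0112693/0.0112370 − 1)×1000 = (1.002874 − 1)×1000 = 2.874‰
f_A = (δ_mix − δ_B)/(δ_A − δ_B) = (-18.22 − (2.874))/(-65.195 − (2.874))
f_A = -21.094 / -68.070 = 0.3099

0.310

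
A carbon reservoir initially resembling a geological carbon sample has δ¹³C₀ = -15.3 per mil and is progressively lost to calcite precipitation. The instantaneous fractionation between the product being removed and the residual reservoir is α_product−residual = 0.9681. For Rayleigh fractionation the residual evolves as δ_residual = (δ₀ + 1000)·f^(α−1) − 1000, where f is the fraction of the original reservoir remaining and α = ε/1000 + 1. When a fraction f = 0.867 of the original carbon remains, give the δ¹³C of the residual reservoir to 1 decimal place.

Rayleigh residual: δ_res = (δ₀ + 1000)·f^(α−1) − 1000
α − 1 = -0.03190
f^(α−1) = 0.867^(-0.03190) = 1.004563
δ_res = (-15.3 + 1000) × 1.004563 − 1000 = 989.193 − 1000 = -10.81 per mil

-10.8 per mil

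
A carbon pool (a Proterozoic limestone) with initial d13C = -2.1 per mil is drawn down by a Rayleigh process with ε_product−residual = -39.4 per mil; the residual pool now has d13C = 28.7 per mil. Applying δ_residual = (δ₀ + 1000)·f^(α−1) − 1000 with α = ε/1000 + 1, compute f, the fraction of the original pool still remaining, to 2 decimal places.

α − 1 = ε/1000 = -0.0394
(δ_res + 1000)/(δ₀ + 1000) = (28.7 + 1000)/(-2.1 + 1000) = 1028.7/997.9 = 1.030865
f = 1.030865^(1/-0.0394) = exp(ln(1.030865)/-0.0394) = exp(0.03040/-0.0394)
f = exp(-0.7715) = 0.4623

0.46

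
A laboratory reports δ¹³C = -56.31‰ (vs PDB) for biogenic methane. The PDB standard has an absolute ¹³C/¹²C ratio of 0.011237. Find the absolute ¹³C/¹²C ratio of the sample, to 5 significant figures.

R_sample = R_standard × (δ¹³C/1000 + 1)
R_sample = 0.011237 × (-56.31/1000 + 1) = 0.011237 × 0.943690
R_sample = 0.0106042

0.010604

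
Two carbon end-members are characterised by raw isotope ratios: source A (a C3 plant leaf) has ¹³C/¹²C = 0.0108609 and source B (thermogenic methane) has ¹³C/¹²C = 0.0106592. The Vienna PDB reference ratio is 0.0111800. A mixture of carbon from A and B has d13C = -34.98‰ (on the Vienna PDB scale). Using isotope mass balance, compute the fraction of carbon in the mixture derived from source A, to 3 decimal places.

0.643

δ_A = (0.0108609/0.0111800 − 1)×1000 = (0.971458 − 1)×1000 = -28.542‰
δ_B = (0.0106592/0.0111800 − 1)×1000 = (0.953417 − 1)×1000 = -46.583‰
f_A = (δ_mix − δ_B)/(δ_A − δ_B) = (-34.98 − (-46.583))/(-28.542 − (-46.583))
f_A = 11.603 / 18.041 = 0.6432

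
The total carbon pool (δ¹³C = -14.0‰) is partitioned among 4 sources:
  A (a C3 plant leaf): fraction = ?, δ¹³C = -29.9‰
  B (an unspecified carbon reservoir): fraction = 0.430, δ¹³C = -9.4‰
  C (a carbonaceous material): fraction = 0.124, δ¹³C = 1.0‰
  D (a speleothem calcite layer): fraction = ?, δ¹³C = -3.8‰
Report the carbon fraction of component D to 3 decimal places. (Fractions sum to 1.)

Let f_D and f_A be the unknown fractions; fractions sum to 1 so f_D + f_A = 0.446.
Mass balance: Σ fᵢ·δᵢ = δ_bulk ⇒ f_D·(-3.8) + f_A·(-29.9) = -14.0 − (-3.918) = -10.082
Substitute f_A = 0.446 − f_D:
f_D·(-3.8 − -29.9) = -10.082 − 0.446×(-29.9) = 3.253
f_D = 3.253 / 26.1 = 0.1247

0.125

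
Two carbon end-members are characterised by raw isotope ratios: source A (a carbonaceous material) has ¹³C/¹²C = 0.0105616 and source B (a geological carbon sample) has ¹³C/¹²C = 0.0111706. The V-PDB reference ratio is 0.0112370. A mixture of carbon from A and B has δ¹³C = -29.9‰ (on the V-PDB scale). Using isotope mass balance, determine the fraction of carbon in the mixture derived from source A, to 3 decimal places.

0.443

δ_A = (0.0105616/0.0112370 − 1)×1000 = (0.939895 − 1)×1000 = -60.105‰
δ_B = (0.0111706/0.0112370 − 1)×1000 = (0.994091 − 1)×1000 = -5.909‰
f_A = (δ_mix − δ_B)/(δ_A − δ_B) = (-29.9 − (-5.909))/(-60.105 − (-5.909))
f_A = -23.991 / -54.196 = 0.4427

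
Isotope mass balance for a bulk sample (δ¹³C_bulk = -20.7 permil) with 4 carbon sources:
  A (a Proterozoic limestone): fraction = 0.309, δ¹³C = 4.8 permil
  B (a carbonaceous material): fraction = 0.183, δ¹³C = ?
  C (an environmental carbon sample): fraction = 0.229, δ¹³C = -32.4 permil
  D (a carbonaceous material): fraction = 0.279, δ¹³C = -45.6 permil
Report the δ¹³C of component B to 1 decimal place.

-11.2 permil

Isotope mass balance: δ_bulk = Σ fᵢ·δᵢ.
-20.7 = 0.309×(4.8) + 0.183×δ_B + 0.229×(-32.4) + 0.279×(-45.6)
0.183·δ_B = -20.7 − (-18.659) = -2.041
δ_B = -2.041 / 0.183 = -11.15 permil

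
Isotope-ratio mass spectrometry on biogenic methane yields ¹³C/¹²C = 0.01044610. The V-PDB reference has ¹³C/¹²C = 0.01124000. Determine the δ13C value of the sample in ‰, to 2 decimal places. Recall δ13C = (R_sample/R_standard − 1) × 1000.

-70.63‰

δ13C = (R_sample / R_standard − 1) × 1000
R_sample / R_standard = 0.01044610 / 0.01124000 = 0.929368
δ13C = (0.929368 − 1) × 1000 = -70.632‰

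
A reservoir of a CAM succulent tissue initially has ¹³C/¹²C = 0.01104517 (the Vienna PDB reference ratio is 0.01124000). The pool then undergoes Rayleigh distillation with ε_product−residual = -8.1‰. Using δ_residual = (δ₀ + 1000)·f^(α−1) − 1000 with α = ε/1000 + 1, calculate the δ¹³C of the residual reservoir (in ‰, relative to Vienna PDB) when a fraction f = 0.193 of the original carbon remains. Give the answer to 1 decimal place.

δ₀ = (0.01104517/0.01124000 − 1)×1000 = (0.982666 − 1)×1000 = -17.334‰
α − 1 = ε/1000 = -0.0081
f^(α−1) = 0.193^(-0.0081) = 1.013414
δ_res = (-17.334 + 1000) × 1.013414 − 1000 = 995.848 − 1000 = -4.15‰

-4.2‰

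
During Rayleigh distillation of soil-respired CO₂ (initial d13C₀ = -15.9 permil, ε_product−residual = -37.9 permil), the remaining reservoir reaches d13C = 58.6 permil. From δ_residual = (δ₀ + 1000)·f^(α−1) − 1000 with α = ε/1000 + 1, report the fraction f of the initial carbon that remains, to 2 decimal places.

α − 1 = ε/1000 = -0.0379
(δ_res + 1000)/(δ₀ + 1000) = (58.6 + 1000)/(-15.9 + 1000) = 1058.6/984.1 = 1.075704
f = 1.075704^(1/-0.0379) = exp(ln(1.075704)/-0.0379) = exp(0.07298/-0.0379)
f = exp(-1.9255) = 0.1458

0.15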